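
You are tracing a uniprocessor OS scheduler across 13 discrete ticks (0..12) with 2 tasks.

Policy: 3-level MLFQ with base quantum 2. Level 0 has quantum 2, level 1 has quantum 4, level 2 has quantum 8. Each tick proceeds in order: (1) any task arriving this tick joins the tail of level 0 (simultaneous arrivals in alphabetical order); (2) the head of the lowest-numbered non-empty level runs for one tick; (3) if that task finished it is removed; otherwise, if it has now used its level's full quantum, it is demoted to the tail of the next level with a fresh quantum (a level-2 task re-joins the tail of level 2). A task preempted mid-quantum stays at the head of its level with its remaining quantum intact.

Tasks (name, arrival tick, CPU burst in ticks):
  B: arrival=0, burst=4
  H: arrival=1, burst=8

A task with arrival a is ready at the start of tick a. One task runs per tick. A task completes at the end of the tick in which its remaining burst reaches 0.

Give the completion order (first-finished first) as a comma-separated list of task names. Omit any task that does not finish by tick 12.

t=0: L0/L1/L2 = B/-/- → run B
t=1: L0/L1/L2 = BH/-/- → run B
t=2: L0/L1/L2 = H/B/- → run H
t=3: L0/L1/L2 = H/B/- → run H
t=4: L0/L1/L2 = -/BH/- → run B
t=5: L0/L1/L2 = -/BH/- → run B
t=6: L0/L1/L2 = -/H/- → run H
t=7: L0/L1/L2 = -/H/- → run H
t=8: L0/L1/L2 = -/H/- → run H
t=9: L0/L1/L2 = -/H/- → run H
t=10: L0/L1/L2 = -/-/H → run H
t=11: L0/L1/L2 = -/-/H → run H
t=12: (idle)

completion order = B, H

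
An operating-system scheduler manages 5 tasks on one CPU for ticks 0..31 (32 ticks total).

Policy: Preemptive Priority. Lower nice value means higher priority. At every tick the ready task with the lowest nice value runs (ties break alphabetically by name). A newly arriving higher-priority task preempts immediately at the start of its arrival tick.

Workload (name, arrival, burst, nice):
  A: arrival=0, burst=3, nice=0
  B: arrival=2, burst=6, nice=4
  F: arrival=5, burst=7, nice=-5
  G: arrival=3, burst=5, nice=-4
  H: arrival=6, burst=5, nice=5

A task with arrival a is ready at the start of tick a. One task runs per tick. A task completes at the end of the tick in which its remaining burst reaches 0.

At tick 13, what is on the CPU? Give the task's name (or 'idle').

running at tick 13 = G

t=0: ready={A} → run A
t=1: ready={A} → run A
t=2: ready={A,B} → run A
t=3: ready={B,G} → run G
t=4: ready={B,G} → run G
t=5: ready={B,F,G} → run F
t=6: ready={B,F,G,H} → run F
t=7: ready={B,F,G,H} → run F
t=8: ready={B,F,G,H} → run F
t=9: ready={B,F,G,H} → run F
t=10: ready={B,F,G,H} → run F
t=11: ready={B,F,G,H} → run F
t=12: ready={B,G,H} → run G
t=13: ready={B,G,H} → run G
t=14: ready={B,G,H} → run G
t=15: ready={B,H} → run B
t=16: ready={B,H} → run B
t=17: ready={B,H} → run B
t=18: ready={B,H} → run B
t=19: ready={B,H} → run B
t=20: ready={B,H} → run B
t=21: ready={H} → run H
t=22: ready={H} → run H
t=23: ready={H} → run H
t=24: ready={H} → run H
t=25: ready={H} → run H
t=26: (idle)
t=27: (idle)
t=28: (idle)
t=29: (idle)
t=30: (idle)
t=31: (idle)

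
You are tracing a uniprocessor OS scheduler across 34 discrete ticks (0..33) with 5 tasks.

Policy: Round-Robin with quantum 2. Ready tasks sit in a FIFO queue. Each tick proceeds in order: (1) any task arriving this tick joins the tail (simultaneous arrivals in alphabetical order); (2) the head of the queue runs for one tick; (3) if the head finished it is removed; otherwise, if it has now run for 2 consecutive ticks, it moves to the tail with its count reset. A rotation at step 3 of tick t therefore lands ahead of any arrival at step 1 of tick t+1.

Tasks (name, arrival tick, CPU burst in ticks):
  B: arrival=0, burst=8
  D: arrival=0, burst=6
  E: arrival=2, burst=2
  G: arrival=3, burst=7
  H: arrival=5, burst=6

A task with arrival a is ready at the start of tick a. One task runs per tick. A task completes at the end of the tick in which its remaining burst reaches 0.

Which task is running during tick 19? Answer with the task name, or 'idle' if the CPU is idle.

t=0: queue=[B,D] q_used=0 → run B
t=1: queue=[B,D] q_used=1 → run B
t=2: queue=[D,B,E] q_used=0 → run D
t=3: queue=[D,B,E,G] q_used=1 → run D
t=4: queue=[B,E,G,D] q_used=0 → run B
t=5: queue=[B,E,G,D,H] q_used=1 → run B
t=6: queue=[E,G,D,H,B] q_used=0 → run E
t=7: queue=[E,G,D,H,B] q_used=1 → run E
t=8: queue=[G,D,H,B] q_used=0 → run G
t=9: queue=[G,D,H,B] q_used=1 → run G
t=10: queue=[D,H,B,G] q_used=0 → run D
t=11: queue=[D,H,B,G] q_used=1 → run D
t=12: queue=[H,B,G,D] q_used=0 → run H
t=13: queue=[H,B,G,D] q_used=1 → run H
t=14: queue=[B,G,D,H] q_used=0 → run B
t=15: queue=[B,G,D,H] q_used=1 → run B
t=16: queue=[G,D,H,B] q_used=0 → run G
t=17: queue=[G,D,H,B] q_used=1 → run G
t=18: queue=[D,H,B,G] q_used=0 → run D
t=19: queue=[D,H,B,G] q_used=1 → run D
t=20: queue=[H,B,G] q_used=0 → run H
t=21: queue=[H,B,G] q_used=1 → run H
t=22: queue=[B,G,H] q_used=0 → run B
t=23: queue=[B,G,H] q_used=1 → run B
t=24: queue=[G,H] q_used=0 → run G
t=25: queue=[G,H] q_used=1 → run G
t=26: queue=[H,G] q_used=0 → run H
t=27: queue=[H,G] q_used=1 → run H
t=28: queue=[G] q_used=0 → run G
t=29: (idle)
t=30: (idle)
t=31: (idle)
t=32: (idle)
t=33: (idle)

running at tick 19 = D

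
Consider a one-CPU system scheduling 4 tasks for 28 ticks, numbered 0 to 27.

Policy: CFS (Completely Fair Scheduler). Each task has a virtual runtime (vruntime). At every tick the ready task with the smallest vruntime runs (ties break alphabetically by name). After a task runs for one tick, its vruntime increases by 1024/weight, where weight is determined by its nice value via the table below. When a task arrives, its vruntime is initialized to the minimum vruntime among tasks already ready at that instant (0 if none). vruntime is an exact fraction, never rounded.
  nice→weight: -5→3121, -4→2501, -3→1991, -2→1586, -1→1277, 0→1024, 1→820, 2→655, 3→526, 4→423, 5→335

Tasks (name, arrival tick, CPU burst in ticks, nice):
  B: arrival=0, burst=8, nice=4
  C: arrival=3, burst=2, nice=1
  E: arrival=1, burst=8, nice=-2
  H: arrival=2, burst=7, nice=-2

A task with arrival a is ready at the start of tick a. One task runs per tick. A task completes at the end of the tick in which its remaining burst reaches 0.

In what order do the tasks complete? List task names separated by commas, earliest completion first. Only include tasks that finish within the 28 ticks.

t=0: vr[B=0] → run B
t=1: vr[B=1024/423 E=1024/423] → run B
t=2: vr[B=2048/423 E=1024/423 H=1024/423] → run E
t=3: vr[B=2048/423 C=1024/423 E=1028608/335439 H=1024/423] → run C
t=4: vr[B=2048/423 C=318208/86715 E=1028608/335439 H=1024/423] → run H
t=5: vr[B=2048/423 C=318208/86715 E=1028608/335439 H=1028608/335439] → run E
t=6: vr[B=2048/423 C=318208/86715 E=1245184/335439 H=1028608/335439] → run H
t=7: vr[B=2048/423 C=318208/86715 E=1245184/335439 H=1245184/335439] → run C
t=8: vr[B=2048/423 E=1245184/335439 H=1245184/335439] → run E
t=9: vr[B=2048/423 E=1461760/335439 H=1245184/335439] → run H
t=10: vr[B=2048/423 E=1461760/335439 H=1461760/335439] → run E
t=11: vr[B=2048/423 E=1678336/335439 H=1461760/335439] → run H
t=12: vr[B=2048/423 E=1678336/335439 H=1678336/335439] → run B
t=13: vr[B=1024/141 E=1678336/335439 H=1678336/335439] → run E
t=14: vr[B=1024/141 E=1894912/335439 H=1678336/335439] → run H
t=15: vr[B=1024/141 E=1894912/335439 H=1894912/335439] → run E
t=16: vr[B=1024/141 E=2111488/335439 H=1894912/335439] → run H
t=17: vr[B=1024/141 E=2111488/335439 H=2111488/335439] → run E
t=18: vr[B=1024/141 E=2328064/335439 H=2111488/335439] → run H
t=19: vr[B=1024/141 E=2328064/335439] → run E
t=20: vr[B=1024/141] → run B
t=21: vr[B=4096/423] → run B
t=22: vr[B=5120/423] → run B
t=23: vr[B=2048/141] → run B
t=24: vr[B=7168/423] → run B
t=25: (idle)
t=26: (idle)
t=27: (idle)

completion order = C, H, E, B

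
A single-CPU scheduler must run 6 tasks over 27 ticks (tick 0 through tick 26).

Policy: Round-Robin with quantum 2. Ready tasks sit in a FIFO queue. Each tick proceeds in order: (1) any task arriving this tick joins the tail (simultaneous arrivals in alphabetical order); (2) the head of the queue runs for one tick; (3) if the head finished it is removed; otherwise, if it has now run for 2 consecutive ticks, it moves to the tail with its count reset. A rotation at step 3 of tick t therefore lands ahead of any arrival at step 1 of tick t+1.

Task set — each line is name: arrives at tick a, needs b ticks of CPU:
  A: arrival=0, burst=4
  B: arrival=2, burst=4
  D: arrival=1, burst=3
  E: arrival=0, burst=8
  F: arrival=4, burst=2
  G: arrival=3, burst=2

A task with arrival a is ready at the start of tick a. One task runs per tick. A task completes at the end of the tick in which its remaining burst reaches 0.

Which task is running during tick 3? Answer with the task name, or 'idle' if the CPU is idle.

t=0: queue=[A,E] q_used=0 → run A
t=1: queue=[A,E,D] q_used=1 → run A
t=2: queue=[E,D,A,B] q_used=0 → run E
t=3: queue=[E,D,A,B,G] q_used=1 → run E
t=4: queue=[D,A,B,G,E,F] q_used=0 → run D
t=5: queue=[D,A,B,G,E,F] q_used=1 → run D
t=6: queue=[A,B,G,E,F,D] q_used=0 → run A
t=7: queue=[A,B,G,E,F,D] q_used=1 → run A
t=8: queue=[B,G,E,F,D] q_used=0 → run B
t=9: queue=[B,G,E,F,D] q_used=1 → run B
t=10: queue=[G,E,F,D,B] q_used=0 → run G
t=11: queue=[G,E,F,D,B] q_used=1 → run G
t=12: queue=[E,F,D,B] q_used=0 → run E
t=13: queue=[E,F,D,B] q_used=1 → run E
t=14: queue=[F,D,B,E] q_used=0 → run F
t=15: queue=[F,D,B,E] q_used=1 → run F
t=16: queue=[D,B,E] q_used=0 → run D
t=17: queue=[B,E] q_used=0 → run B
t=18: queue=[B,E] q_used=1 → run B
t=19: queue=[E] q_used=0 → run E
t=20: queue=[E] q_used=1 → run E
t=21: queue=[E] q_used=0 → run E
t=22: queue=[E] q_used=1 → run E
t=23: (idle)
t=24: (idle)
t=25: (idle)
t=26: (idle)

running at tick 3 = E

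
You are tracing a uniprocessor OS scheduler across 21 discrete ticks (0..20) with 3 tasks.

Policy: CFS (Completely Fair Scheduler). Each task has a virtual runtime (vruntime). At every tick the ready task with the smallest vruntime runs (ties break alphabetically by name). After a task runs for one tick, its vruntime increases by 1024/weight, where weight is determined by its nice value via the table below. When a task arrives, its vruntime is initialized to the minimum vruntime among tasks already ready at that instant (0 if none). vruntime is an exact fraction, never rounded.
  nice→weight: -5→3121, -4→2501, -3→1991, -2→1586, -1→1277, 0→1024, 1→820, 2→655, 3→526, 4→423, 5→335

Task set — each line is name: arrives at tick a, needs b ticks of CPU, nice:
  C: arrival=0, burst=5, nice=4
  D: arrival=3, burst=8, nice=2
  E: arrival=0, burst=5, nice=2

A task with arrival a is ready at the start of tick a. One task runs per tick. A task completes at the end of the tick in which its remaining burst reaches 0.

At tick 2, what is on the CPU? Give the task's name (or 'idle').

running at tick 2 = E

t=0: vr[C=0 E=0] → run C
t=1: vr[C=1024/423 E=0] → run E
t=2: vr[C=1024/423 E=1024/655] → run E
t=3: vr[C=1024/423 D=1024/423 E=2048/655] → run C
t=4: vr[C=2048/423 D=1024/423 E=2048/655] → run D
t=5: vr[C=2048/423 D=1103872/277065 E=2048/655] → run E
t=6: vr[C=2048/423 D=1103872/277065 E=3072/655] → run D
t=7: vr[C=2048/423 D=1537024/277065 E=3072/655] → run E
t=8: vr[C=2048/423 D=1537024/277065 E=4096/655] → run C
t=9: vr[C=1024/141 D=1537024/277065 E=4096/655] → run D
t=10: vr[C=1024/141 D=1970176/277065 E=4096/655] → run E
t=11: vr[C=1024/141 D=1970176/277065] → run D
t=12: vr[C=1024/141 D=2403328/277065] → run C
t=13: vr[C=4096/423 D=2403328/277065] → run D
t=14: vr[C=4096/423 D=567296/55413] → run C
t=15: vr[D=567296/55413] → run D
t=16: vr[D=3269632/277065] → run D
t=17: vr[D=3702784/277065] → run D
t=18: (idle)
t=19: (idle)
t=20: (idle)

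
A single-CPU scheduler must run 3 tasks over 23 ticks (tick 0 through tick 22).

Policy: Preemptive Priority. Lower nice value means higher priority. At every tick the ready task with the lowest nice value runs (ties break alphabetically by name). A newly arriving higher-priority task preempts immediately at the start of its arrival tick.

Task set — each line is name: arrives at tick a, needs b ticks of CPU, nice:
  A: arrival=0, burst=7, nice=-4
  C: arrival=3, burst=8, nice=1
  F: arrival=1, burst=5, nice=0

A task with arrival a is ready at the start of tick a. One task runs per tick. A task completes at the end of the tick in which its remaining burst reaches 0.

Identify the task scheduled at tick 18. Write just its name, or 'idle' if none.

running at tick 18 = C

t=0: ready={A} → run A
t=1: ready={A,F} → run A
t=2: ready={A,F} → run A
t=3: ready={A,C,F} → run A
t=4: ready={A,C,F} → run A
t=5: ready={A,C,F} → run A
t=6: ready={A,C,F} → run A
t=7: ready={C,F} → run F
t=8: ready={C,F} → run F
t=9: ready={C,F} → run F
t=10: ready={C,F} → run F
t=11: ready={C,F} → run F
t=12: ready={C} → run C
t=13: ready={C} → run C
t=14: ready={C} → run C
t=15: ready={C} → run C
t=16: ready={C} → run C
t=17: ready={C} → run C
t=18: ready={C} → run C
t=19: ready={C} → run C
t=20: (idle)
t=21: (idle)
t=22: (idle)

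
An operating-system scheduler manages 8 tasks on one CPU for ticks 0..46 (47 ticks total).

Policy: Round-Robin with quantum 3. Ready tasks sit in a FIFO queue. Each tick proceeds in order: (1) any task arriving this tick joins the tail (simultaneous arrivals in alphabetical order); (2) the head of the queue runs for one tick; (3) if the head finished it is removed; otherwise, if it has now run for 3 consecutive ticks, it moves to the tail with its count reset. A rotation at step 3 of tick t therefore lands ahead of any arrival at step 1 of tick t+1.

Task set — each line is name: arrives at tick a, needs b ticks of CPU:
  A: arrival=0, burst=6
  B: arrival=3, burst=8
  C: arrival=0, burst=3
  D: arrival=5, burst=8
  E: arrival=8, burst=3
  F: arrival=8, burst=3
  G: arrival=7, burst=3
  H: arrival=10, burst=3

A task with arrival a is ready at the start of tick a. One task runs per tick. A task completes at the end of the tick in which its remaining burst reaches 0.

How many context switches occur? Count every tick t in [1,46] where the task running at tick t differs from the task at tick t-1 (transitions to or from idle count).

context switches = 13

t=0: queue=[A,C] q_used=0 → run A
t=1: queue=[A,C] q_used=1 → run A
t=2: queue=[A,C] q_used=2 → run A
t=3: queue=[C,A,B] q_used=0 → run C
t=4: queue=[C,A,B] q_used=1 → run C
t=5: queue=[C,A,B,D] q_used=2 → run C
t=6: queue=[A,B,D] q_used=0 → run A
t=7: queue=[A,B,D,G] q_used=1 → run A
t=8: queue=[A,B,D,G,E,F] q_used=2 → run A
t=9: queue=[B,D,G,E,F] q_used=0 → run B
t=10: queue=[B,D,G,E,F,H] q_used=1 → run B
t=11: queue=[B,D,G,E,F,H] q_used=2 → run B
t=12: queue=[D,G,E,F,H,B] q_used=0 → run D
t=13: queue=[D,G,E,F,H,B] q_used=1 → run D
t=14: queue=[D,G,E,F,H,B] q_used=2 → run D
t=15: queue=[G,E,F,H,B,D] q_used=0 → run G
t=16: queue=[G,E,F,H,B,D] q_used=1 → run G
t=17: queue=[G,E,F,H,B,D] q_used=2 → run G
t=18: queue=[E,F,H,B,D] q_used=0 → run E
t=19: queue=[E,F,H,B,D] q_used=1 → run E
t=20: queue=[E,F,H,B,D] q_used=2 → run E
t=21: queue=[F,H,B,D] q_used=0 → run F
t=22: queue=[F,H,B,D] q_used=1 → run F
t=23: queue=[F,H,B,D] q_used=2 → run F
t=24: queue=[H,B,D] q_used=0 → run H
t=25: queue=[H,B,D] q_used=1 → run H
t=26: queue=[H,B,D] q_used=2 → run H
t=27: queue=[B,D] q_used=0 → run B
t=28: queue=[B,D] q_used=1 → run B
t=29: queue=[B,D] q_used=2 → run B
t=30: queue=[D,B] q_used=0 → run D
t=31: queue=[D,B] q_used=1 → run D
t=32: queue=[D,B] q_used=2 → run D
t=33: queue=[B,D] q_used=0 → run B
t=34: queue=[B,D] q_used=1 → run B
t=35: queue=[D] q_used=0 → run D
t=36: queue=[D] q_used=1 → run D
t=37: (idle)
t=38: (idle)
t=39: (idle)
t=40: (idle)
t=41: (idle)
t=42: (idle)
t=43: (idle)
t=44: (idle)
t=45: (idle)
t=46: (idle)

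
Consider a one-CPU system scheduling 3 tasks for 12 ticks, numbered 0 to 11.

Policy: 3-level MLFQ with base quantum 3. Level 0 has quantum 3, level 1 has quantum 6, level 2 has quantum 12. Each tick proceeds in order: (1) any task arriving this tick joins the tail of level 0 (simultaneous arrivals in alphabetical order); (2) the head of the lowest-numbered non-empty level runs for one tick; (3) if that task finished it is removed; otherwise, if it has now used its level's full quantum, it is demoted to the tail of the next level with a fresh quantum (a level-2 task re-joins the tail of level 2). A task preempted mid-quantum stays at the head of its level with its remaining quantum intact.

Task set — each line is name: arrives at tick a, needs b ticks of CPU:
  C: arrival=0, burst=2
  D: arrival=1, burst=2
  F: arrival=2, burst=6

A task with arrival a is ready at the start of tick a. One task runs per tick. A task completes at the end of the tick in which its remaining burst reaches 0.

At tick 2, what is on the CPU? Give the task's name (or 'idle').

running at tick 2 = D

t=0: L0/L1/L2 = C/-/- → run C
t=1: L0/L1/L2 = CD/-/- → run C
t=2: L0/L1/L2 = DF/-/- → run D
t=3: L0/L1/L2 = DF/-/- → run D
t=4: L0/L1/L2 = F/-/- → run F
t=5: L0/L1/L2 = F/-/- → run F
t=6: L0/L1/L2 = F/-/- → run F
t=7: L0/L1/L2 = -/F/- → run F
t=8: L0/L1/L2 = -/F/- → run F
t=9: L0/L1/L2 = -/F/- → run F
t=10: (idle)
t=11: (idle)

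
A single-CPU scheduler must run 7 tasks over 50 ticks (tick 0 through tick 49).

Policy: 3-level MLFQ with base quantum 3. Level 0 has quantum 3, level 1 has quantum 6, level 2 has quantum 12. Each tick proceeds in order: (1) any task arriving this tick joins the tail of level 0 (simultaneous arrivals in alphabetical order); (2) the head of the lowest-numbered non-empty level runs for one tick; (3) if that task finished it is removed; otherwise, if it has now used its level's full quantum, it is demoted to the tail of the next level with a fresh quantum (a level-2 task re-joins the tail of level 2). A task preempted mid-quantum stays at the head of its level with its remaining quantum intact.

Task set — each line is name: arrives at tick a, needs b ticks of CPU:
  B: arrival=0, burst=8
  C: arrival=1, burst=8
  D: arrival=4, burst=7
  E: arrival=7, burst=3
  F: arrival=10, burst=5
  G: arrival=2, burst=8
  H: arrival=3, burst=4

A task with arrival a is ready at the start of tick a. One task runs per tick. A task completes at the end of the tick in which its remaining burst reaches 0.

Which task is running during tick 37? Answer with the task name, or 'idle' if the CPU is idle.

running at tick 37 = D

t=0: L0/L1/L2 = B/-/- → run B
t=1: L0/L1/L2 = BC/-/- → run B
t=2: L0/L1/L2 = BCG/-/- → run B
t=3: L0/L1/L2 = CGH/B/- → run C
t=4: L0/L1/L2 = CGHD/B/- → run C
t=5: L0/L1/L2 = CGHD/B/- → run C
t=6: L0/L1/L2 = GHD/BC/- → run G
t=7: L0/L1/L2 = GHDE/BC/- → run G
t=8: L0/L1/L2 = GHDE/BC/- → run G
t=9: L0/L1/L2 = HDE/BCG/- → run H
t=10: L0/L1/L2 = HDEF/BCG/- → run H
t=11: L0/L1/L2 = HDEF/BCG/- → run H
t=12: L0/L1/L2 = DEF/BCGH/- → run D
t=13: L0/L1/L2 = DEF/BCGH/- → run D
t=14: L0/L1/L2 = DEF/BCGH/- → run D
t=15: L0/L1/L2 = EF/BCGHD/- → run E
t=16: L0/L1/L2 = EF/BCGHD/- → run E
t=17: L0/L1/L2 = EF/BCGHD/- → run E
t=18: L0/L1/L2 = F/BCGHD/- → run F
t=19: L0/L1/L2 = F/BCGHD/- → run F
t=20: L0/L1/L2 = F/BCGHD/- → run F
t=21: L0/L1/L2 = -/BCGHDF/- → run B
t=22: L0/L1/L2 = -/BCGHDF/- → run B
t=23: L0/L1/L2 = -/BCGHDF/- → run B
t=24: L0/L1/L2 = -/BCGHDF/- → run B
t=25: L0/L1/L2 = -/BCGHDF/- → run B
t=26: L0/L1/L2 = -/CGHDF/- → run C
t=27: L0/L1/L2 = -/CGHDF/- → run C
t=28: L0/L1/L2 = -/CGHDF/- → run C
t=29: L0/L1/L2 = -/CGHDF/- → run C
t=30: L0/L1/L2 = -/CGHDF/- → run C
t=31: L0/L1/L2 = -/GHDF/- → run G
t=32: L0/L1/L2 = -/GHDF/- → run G
t=33: L0/L1/L2 = -/GHDF/- → run G
t=34: L0/L1/L2 = -/GHDF/- → run G
t=35: L0/L1/L2 = -/GHDF/- → run G
t=36: L0/L1/L2 = -/HDF/- → run H
t=37: L0/L1/L2 = -/DF/- → run D
t=38: L0/L1/L2 = -/DF/- → run D
t=39: L0/L1/L2 = -/DF/- → run D
t=40: L0/L1/L2 = -/DF/- → run D
t=41: L0/L1/L2 = -/F/- → run F
t=42: L0/L1/L2 = -/F/- → run F
t=43: (idle)
t=44: (idle)
t=45: (idle)
t=46: (idle)
t=47: (idle)
t=48: (idle)
t=49: (idle)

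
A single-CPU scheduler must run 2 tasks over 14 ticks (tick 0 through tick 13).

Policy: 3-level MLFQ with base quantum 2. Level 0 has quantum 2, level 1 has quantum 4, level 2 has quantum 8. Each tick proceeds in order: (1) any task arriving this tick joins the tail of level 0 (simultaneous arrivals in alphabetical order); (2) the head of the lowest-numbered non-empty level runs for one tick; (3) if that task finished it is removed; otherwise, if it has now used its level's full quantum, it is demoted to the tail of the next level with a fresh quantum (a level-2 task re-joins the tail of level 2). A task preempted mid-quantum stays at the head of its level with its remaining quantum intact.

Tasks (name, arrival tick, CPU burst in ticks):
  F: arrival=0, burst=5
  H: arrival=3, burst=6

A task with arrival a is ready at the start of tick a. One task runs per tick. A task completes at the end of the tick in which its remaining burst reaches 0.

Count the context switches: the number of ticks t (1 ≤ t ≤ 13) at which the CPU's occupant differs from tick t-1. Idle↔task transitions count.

context switches = 4

t=0: L0/L1/L2 = F/-/- → run F
t=1: L0/L1/L2 = F/-/- → run F
t=2: L0/L1/L2 = -/F/- → run F
t=3: L0/L1/L2 = H/F/- → run H
t=4: L0/L1/L2 = H/F/- → run H
t=5: L0/L1/L2 = -/FH/- → run F
t=6: L0/L1/L2 = -/FH/- → run F
t=7: L0/L1/L2 = -/H/- → run H
t=8: L0/L1/L2 = -/H/- → run H
t=9: L0/L1/L2 = -/H/- → run H
t=10: L0/L1/L2 = -/H/- → run H
t=11: (idle)
t=12: (idle)
t=13: (idle)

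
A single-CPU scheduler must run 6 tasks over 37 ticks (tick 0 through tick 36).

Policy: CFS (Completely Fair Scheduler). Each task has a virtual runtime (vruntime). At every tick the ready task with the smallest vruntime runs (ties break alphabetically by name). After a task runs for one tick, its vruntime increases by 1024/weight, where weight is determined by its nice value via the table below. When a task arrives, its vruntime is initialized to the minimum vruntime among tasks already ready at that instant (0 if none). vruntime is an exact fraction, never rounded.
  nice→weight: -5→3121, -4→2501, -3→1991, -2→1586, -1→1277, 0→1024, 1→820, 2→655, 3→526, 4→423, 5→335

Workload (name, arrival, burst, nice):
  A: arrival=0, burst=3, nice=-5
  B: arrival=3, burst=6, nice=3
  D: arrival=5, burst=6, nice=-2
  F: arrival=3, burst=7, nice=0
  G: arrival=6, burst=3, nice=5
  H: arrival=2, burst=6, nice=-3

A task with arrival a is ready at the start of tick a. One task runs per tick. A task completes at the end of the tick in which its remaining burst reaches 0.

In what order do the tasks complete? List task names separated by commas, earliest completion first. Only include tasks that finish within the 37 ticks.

completion order = A, H, D, F, G, B

t=0: vr[A=0] → run A
t=1: vr[A=1024/3121] → run A
t=2: vr[A=2048/3121 H=2048/3121] → run A
t=3: vr[B=2048/3121 F=2048/3121 H=2048/3121] → run B
t=4: vr[B=2136576/820823 F=2048/3121 H=2048/3121] → run F
t=5: vr[B=2136576/820823 D=2048/3121 F=5169/3121 H=2048/3121] → run D
t=6: vr[B=2136576/820823 D=3222016/2474953 F=5169/3121 G=2048/3121 H=2048/3121] → run G
t=7: vr[B=2136576/820823 D=3222016/2474953 F=5169/3121 G=3881984/1045535 H=2048/3121] → run H
t=8: vr[B=2136576/820823 D=3222016/2474953 F=5169/3121 G=3881984/1045535 H=7273472/6213911] → run H
t=9: vr[B=2136576/820823 D=3222016/2474953 F=5169/3121 G=3881984/1045535 H=10469376/6213911] → run D
t=10: vr[B=2136576/820823 D=4819968/2474953 F=5169/3121 G=3881984/1045535 H=10469376/6213911] → run F
t=11: vr[B=2136576/820823 D=4819968/2474953 F=8290/3121 G=3881984/1045535 H=10469376/6213911] → run H
t=12: vr[B=2136576/820823 D=4819968/2474953 F=8290/3121 G=3881984/1045535 H=13665280/6213911] → run D
t=13: vr[B=2136576/820823 D=6417920/2474953 F=8290/3121 G=3881984/1045535 H=13665280/6213911] → run H
t=14: vr[B=2136576/820823 D=6417920/2474953 F=8290/3121 G=3881984/1045535 H=16861184/6213911] → run D
t=15: vr[B=2136576/820823 D=8015872/2474953 F=8290/3121 G=3881984/1045535 H=16861184/6213911] → run B
t=16: vr[B=3734528/820823 D=8015872/2474953 F=8290/3121 G=3881984/1045535 H=16861184/6213911] → run F
t=17: vr[B=3734528/820823 D=8015872/2474953 F=11411/3121 G=3881984/1045535 H=16861184/6213911] → run H
t=18: vr[B=3734528/820823 D=8015872/2474953 F=11411/3121 G=3881984/1045535 H=20057088/6213911] → run H
t=19: vr[B=3734528/820823 D=8015872/2474953 F=11411/3121 G=3881984/1045535] → run D
t=20: vr[B=3734528/820823 D=9613824/2474953 F=11411/3121 G=3881984/1045535] → run F
t=21: vr[B=3734528/820823 D=9613824/2474953 F=14532/3121 G=3881984/1045535] → run G
t=22: vr[B=3734528/820823 D=9613824/2474953 F=14532/3121 G=7077888/1045535] → run D
t=23: vr[B=3734528/820823 F=14532/3121 G=7077888/1045535] → run B
t=24: vr[B=5332480/820823 F=14532/3121 G=7077888/1045535] → run F
t=25: vr[B=5332480/820823 F=17653/3121 G=7077888/1045535] → run F
t=26: vr[B=5332480/820823 F=20774/3121 G=7077888/1045535] → run B
t=27: vr[B=6930432/820823 F=20774/3121 G=7077888/1045535] → run F
t=28: vr[B=6930432/820823 G=7077888/1045535] → run G
t=29: vr[B=6930432/820823] → run B
t=30: vr[B=8528384/820823] → run B
t=31: (idle)
t=32: (idle)
t=33: (idle)
t=34: (idle)
t=35: (idle)
t=36: (idle)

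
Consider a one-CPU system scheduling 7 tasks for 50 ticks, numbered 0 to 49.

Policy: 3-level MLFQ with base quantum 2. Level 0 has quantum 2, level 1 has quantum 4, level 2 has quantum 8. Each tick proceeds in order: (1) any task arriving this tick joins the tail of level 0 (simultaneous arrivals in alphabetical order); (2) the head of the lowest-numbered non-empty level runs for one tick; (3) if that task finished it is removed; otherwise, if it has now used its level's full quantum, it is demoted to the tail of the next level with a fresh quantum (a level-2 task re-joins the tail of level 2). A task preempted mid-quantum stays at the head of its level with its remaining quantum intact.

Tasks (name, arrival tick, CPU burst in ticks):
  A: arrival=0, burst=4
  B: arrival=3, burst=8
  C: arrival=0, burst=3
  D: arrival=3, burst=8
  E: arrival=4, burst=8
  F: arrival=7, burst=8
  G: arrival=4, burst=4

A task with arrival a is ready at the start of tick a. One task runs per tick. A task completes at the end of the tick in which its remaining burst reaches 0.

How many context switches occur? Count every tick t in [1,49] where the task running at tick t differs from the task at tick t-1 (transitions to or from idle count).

context switches = 18

t=0: L0/L1/L2 = AC/-/- → run A
t=1: L0/L1/L2 = AC/-/- → run A
t=2: L0/L1/L2 = C/A/- → run C
t=3: L0/L1/L2 = CBD/A/- → run C
t=4: L0/L1/L2 = BDEG/AC/- → run B
t=5: L0/L1/L2 = BDEG/AC/- → run B
t=6: L0/L1/L2 = DEG/ACB/- → run D
t=7: L0/L1/L2 = DEGF/ACB/- → run D
t=8: L0/L1/L2 = EGF/ACBD/- → run E
t=9: L0/L1/L2 = EGF/ACBD/- → run E
t=10: L0/L1/L2 = GF/ACBDE/- → run G
t=11: L0/L1/L2 = GF/ACBDE/- → run G
t=12: L0/L1/L2 = F/ACBDEG/- → run F
t=13: L0/L1/L2 = F/ACBDEG/- → run F
t=14: L0/L1/L2 = -/ACBDEGF/- → run A
t=15: L0/L1/L2 = -/ACBDEGF/- → run A
t=16: L0/L1/L2 = -/CBDEGF/- → run C
t=17: L0/L1/L2 = -/BDEGF/- → run B
t=18: L0/L1/L2 = -/BDEGF/- → run B
t=19: L0/L1/L2 = -/BDEGF/- → run B
t=20: L0/L1/L2 = -/BDEGF/- → run B
t=21: L0/L1/L2 = -/DEGF/B → run D
t=22: L0/L1/L2 = -/DEGF/B → run D
t=23: L0/L1/L2 = -/DEGF/B → run D
t=24: L0/L1/L2 = -/DEGF/B → run D
t=25: L0/L1/L2 = -/EGF/BD → run E
t=26: L0/L1/L2 = -/EGF/BD → run E
t=27: L0/L1/L2 = -/EGF/BD → run E
t=28: L0/L1/L2 = -/EGF/BD → run E
t=29: L0/L1/L2 = -/GF/BDE → run G
t=30: L0/L1/L2 = -/GF/BDE → run G
t=31: L0/L1/L2 = -/F/BDE → run F
t=32: L0/L1/L2 = -/F/BDE → run F
t=33: L0/L1/L2 = -/F/BDE → run F
t=34: L0/L1/L2 = -/F/BDE → run F
t=35: L0/L1/L2 = -/-/BDEF → run B
t=36: L0/L1/L2 = -/-/BDEF → run B
t=37: L0/L1/L2 = -/-/DEF → run D
t=38: L0/L1/L2 = -/-/DEF → run D
t=39: L0/L1/L2 = -/-/EF → run E
t=40: L0/L1/L2 = -/-/EF → run E
t=41: L0/L1/L2 = -/-/F → run F
t=42: L0/L1/L2 = -/-/F → run F
t=43: (idle)
t=44: (idle)
t=45: (idle)
t=46: (idle)
t=47: (idle)
t=48: (idle)
t=49: (idle)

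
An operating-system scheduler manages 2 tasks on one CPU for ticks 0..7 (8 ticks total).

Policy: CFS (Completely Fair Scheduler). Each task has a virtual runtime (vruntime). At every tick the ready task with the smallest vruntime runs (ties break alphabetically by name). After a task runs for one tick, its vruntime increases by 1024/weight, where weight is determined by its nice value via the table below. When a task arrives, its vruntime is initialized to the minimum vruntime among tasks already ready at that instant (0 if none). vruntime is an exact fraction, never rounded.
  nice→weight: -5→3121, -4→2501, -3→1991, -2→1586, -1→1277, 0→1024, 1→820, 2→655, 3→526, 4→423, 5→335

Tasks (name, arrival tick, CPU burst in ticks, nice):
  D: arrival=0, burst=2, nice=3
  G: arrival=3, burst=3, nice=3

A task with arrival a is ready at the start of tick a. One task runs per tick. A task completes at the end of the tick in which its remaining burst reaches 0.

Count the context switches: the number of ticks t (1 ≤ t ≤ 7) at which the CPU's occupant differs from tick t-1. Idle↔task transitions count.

t=0: vr[D=0] → run D
t=1: vr[D=512/263] → run D
t=2: (idle)
t=3: vr[G=0] → run G
t=4: vr[G=512/263] → run G
t=5: vr[G=1024/263] → run G
t=6: (idle)
t=7: (idle)

context switches = 3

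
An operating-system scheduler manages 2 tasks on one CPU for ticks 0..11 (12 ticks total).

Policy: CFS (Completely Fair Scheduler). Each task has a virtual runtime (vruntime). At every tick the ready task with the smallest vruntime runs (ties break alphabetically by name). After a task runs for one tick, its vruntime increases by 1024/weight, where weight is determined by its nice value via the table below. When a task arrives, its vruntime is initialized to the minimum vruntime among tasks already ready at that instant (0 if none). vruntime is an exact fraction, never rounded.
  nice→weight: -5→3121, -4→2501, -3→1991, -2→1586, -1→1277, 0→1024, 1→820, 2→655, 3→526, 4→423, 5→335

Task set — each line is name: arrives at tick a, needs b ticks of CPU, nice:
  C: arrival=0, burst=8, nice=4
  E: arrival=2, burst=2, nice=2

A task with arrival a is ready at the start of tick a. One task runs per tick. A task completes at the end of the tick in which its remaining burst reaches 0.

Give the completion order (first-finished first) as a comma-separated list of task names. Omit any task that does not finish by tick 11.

t=0: vr[C=0] → run C
t=1: vr[C=1024/423] → run C
t=2: vr[C=2048/423 E=2048/423] → run C
t=3: vr[C=1024/141 E=2048/423] → run E
t=4: vr[C=1024/141 E=1774592/277065] → run E
t=5: vr[C=1024/141] → run C
t=6: vr[C=4096/423] → run C
t=7: vr[C=5120/423] → run C
t=8: vr[C=2048/141] → run C
t=9: vr[C=7168/423] → run C
t=10: (idle)
t=11: (idle)

completion order = E, C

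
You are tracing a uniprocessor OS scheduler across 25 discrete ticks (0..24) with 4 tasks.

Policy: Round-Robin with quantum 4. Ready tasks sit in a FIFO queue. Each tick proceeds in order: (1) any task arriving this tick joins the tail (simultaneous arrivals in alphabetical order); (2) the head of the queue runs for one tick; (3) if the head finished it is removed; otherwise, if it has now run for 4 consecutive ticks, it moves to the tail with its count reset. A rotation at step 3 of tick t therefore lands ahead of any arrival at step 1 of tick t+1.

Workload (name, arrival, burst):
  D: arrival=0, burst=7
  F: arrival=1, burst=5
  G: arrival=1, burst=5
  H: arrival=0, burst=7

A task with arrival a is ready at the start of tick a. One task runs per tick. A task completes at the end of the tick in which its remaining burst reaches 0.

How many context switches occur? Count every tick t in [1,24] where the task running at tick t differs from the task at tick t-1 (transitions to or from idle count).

t=0: queue=[D,H] q_used=0 → run D
t=1: queue=[D,H,F,G] q_used=1 → run D
t=2: queue=[D,H,F,G] q_used=2 → run D
t=3: queue=[D,H,F,G] q_used=3 → run D
t=4: queue=[H,F,G,D] q_used=0 → run H
t=5: queue=[H,F,G,D] q_used=1 → run H
t=6: queue=[H,F,G,D] q_used=2 → run H
t=7: queue=[H,F,G,D] q_used=3 → run H
t=8: queue=[F,G,D,H] q_used=0 → run F
t=9: queue=[F,G,D,H] q_used=1 → run F
t=10: queue=[F,G,D,H] q_used=2 → run F
t=11: queue=[F,G,D,H] q_used=3 → run F
t=12: queue=[G,D,H,F] q_used=0 → run G
t=13: queue=[G,D,H,F] q_used=1 → run G
t=14: queue=[G,D,H,F] q_used=2 → run G
t=15: queue=[G,D,H,F] q_used=3 → run G
t=16: queue=[D,H,F,G] q_used=0 → run D
t=17: queue=[D,H,F,G] q_used=1 → run D
t=18: queue=[D,H,F,G] q_used=2 → run D
t=19: queue=[H,F,G] q_used=0 → run H
t=20: queue=[H,F,G] q_used=1 → run H
t=21: queue=[H,F,G] q_used=2 → run H
t=22: queue=[F,G] q_used=0 → run F
t=23: queue=[G] q_used=0 → run G
t=24: (idle)

context switches = 8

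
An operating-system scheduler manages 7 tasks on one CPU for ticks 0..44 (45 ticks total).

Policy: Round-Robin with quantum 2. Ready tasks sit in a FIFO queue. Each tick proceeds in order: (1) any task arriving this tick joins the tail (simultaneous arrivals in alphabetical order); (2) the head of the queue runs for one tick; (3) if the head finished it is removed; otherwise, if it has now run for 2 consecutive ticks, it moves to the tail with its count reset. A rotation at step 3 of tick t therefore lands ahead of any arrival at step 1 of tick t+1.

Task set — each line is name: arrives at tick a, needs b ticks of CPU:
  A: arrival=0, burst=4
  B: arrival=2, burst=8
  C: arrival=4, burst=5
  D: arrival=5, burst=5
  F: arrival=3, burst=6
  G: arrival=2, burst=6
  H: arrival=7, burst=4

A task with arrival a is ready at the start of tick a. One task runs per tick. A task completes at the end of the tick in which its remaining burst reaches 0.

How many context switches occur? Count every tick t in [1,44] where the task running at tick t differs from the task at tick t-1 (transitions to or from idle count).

context switches = 19

t=0: queue=[A] q_used=0 → run A
t=1: queue=[A] q_used=1 → run A
t=2: queue=[A,B,G] q_used=0 → run A
t=3: queue=[A,B,G,F] q_used=1 → run A
t=4: queue=[B,G,F,C] q_used=0 → run B
t=5: queue=[B,G,F,C,D] q_used=1 → run B
t=6: queue=[G,F,C,D,B] q_used=0 → run G
t=7: queue=[G,F,C,D,B,H] q_used=1 → run G
t=8: queue=[F,C,D,B,H,G] q_used=0 → run F
t=9: queue=[F,C,D,B,H,G] q_used=1 → run F
t=10: queue=[C,D,B,H,G,F] q_used=0 → run C
t=11: queue=[C,D,B,H,G,F] q_used=1 → run C
t=12: queue=[D,B,H,G,F,C] q_used=0 → run D
t=13: queue=[D,B,H,G,F,C] q_used=1 → run D
t=14: queue=[B,H,G,F,C,D] q_used=0 → run B
t=15: queue=[B,H,G,F,C,D] q_used=1 → run B
t=16: queue=[H,G,F,C,D,B] q_used=0 → run H
t=17: queue=[H,G,F,C,D,B] q_used=1 → run H
t=18: queue=[G,F,C,D,B,H] q_used=0 → run G
t=19: queue=[G,F,C,D,B,H] q_used=1 → run G
t=20: queue=[F,C,D,B,H,G] q_used=0 → run F
t=21: queue=[F,C,D,B,H,G] q_used=1 → run F
t=22: queue=[C,D,B,H,G,F] q_used=0 → run C
t=23: queue=[C,D,B,H,G,F] q_used=1 → run C
t=24: queue=[D,B,H,G,F,C] q_used=0 → run D
t=25: queue=[D,B,H,G,F,C] q_used=1 → run D
t=26: queue=[B,H,G,F,C,D] q_used=0 → run B
t=27: queue=[B,H,G,F,C,D] q_used=1 → run B
t=28: queue=[H,G,F,C,D,B] q_used=0 → run H
t=29: queue=[H,G,F,C,D,B] q_used=1 → run H
t=30: queue=[G,F,C,D,B] q_used=0 → run G
t=31: queue=[G,F,C,D,B] q_used=1 → run G
t=32: queue=[F,C,D,B] q_used=0 → run F
t=33: queue=[F,C,D,B] q_used=1 → run F
t=34: queue=[C,D,B] q_used=0 → run C
t=35: queue=[D,B] q_used=0 → run D
t=36: queue=[B] q_used=0 → run B
t=37: queue=[B] q_used=1 → run B
t=38: (idle)
t=39: (idle)
t=40: (idle)
t=41: (idle)
t=42: (idle)
t=43: (idle)
t=44: (idle)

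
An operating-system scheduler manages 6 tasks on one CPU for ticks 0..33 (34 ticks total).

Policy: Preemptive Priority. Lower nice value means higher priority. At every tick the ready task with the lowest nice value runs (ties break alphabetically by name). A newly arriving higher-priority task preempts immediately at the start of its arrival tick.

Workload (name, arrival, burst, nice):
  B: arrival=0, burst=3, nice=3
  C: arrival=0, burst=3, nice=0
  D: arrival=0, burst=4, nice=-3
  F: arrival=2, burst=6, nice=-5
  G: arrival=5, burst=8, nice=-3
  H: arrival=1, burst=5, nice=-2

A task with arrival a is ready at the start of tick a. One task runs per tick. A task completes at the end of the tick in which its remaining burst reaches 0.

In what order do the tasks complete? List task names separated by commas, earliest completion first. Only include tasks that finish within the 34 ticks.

completion order = F, D, G, H, C, B

t=0: ready={B,C,D} → run D
t=1: ready={B,C,D,H} → run D
t=2: ready={B,C,D,F,H} → run F
t=3: ready={B,C,D,F,H} → run F
t=4: ready={B,C,D,F,H} → run F
t=5: ready={B,C,D,F,G,H} → run F
t=6: ready={B,C,D,F,G,H} → run F
t=7: ready={B,C,D,F,G,H} → run F
t=8: ready={B,C,D,G,H} → run D
t=9: ready={B,C,D,G,H} → run D
t=10: ready={B,C,G,H} → run G
t=11: ready={B,C,G,H} → run G
t=12: ready={B,C,G,H} → run G
t=13: ready={B,C,G,H} → run G
t=14: ready={B,C,G,H} → run G
t=15: ready={B,C,G,H} → run G
t=16: ready={B,C,G,H} → run G
t=17: ready={B,C,G,H} → run G
t=18: ready={B,C,H} → run H
t=19: ready={B,C,H} → run H
t=20: ready={B,C,H} → run H
t=21: ready={B,C,H} → run H
t=22: ready={B,C,H} → run H
t=23: ready={B,C} → run C
t=24: ready={B,C} → run C
t=25: ready={B,C} → run C
t=26: ready={B} → run B
t=27: ready={B} → run B
t=28: ready={B} → run B
t=29: (idle)
t=30: (idle)
t=31: (idle)
t=32: (idle)
t=33: (idle)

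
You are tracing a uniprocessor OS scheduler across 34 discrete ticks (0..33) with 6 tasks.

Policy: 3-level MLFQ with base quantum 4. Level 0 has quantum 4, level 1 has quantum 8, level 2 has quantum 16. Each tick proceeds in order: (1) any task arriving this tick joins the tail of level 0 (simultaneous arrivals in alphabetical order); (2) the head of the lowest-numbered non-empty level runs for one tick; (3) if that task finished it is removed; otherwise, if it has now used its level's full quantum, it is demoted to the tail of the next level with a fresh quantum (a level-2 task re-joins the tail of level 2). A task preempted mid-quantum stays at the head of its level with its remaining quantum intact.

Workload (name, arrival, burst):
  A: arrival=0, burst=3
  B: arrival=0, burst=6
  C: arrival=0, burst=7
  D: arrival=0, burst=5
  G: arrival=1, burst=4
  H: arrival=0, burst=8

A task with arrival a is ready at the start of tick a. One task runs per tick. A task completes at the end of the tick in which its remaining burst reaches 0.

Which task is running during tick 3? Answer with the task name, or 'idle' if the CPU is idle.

t=0: L0/L1/L2 = ABCDH/-/- → run A
t=1: L0/L1/L2 = ABCDHG/-/- → run A
t=2: L0/L1/L2 = ABCDHG/-/- → run A
t=3: L0/L1/L2 = BCDHG/-/- → run B
t=4: L0/L1/L2 = BCDHG/-/- → run B
t=5: L0/L1/L2 = BCDHG/-/- → run B
t=6: L0/L1/L2 = BCDHG/-/- → run B
t=7: L0/L1/L2 = CDHG/B/- → run C
t=8: L0/L1/L2 = CDHG/B/- → run C
t=9: L0/L1/L2 = CDHG/B/- → run C
t=10: L0/L1/L2 = CDHG/B/- → run C
t=11: L0/L1/L2 = DHG/BC/- → run D
t=12: L0/L1/L2 = DHG/BC/- → run D
t=13: L0/L1/L2 = DHG/BC/- → run D
t=14: L0/L1/L2 = DHG/BC/- → run D
t=15: L0/L1/L2 = HG/BCD/- → run H
t=16: L0/L1/L2 = HG/BCD/- → run H
t=17: L0/L1/L2 = HG/BCD/- → run H
t=18: L0/L1/L2 = HG/BCD/- → run H
t=19: L0/L1/L2 = G/BCDH/- → run G
t=20: L0/L1/L2 = G/BCDH/- → run G
t=21: L0/L1/L2 = G/BCDH/- → run G
t=22: L0/L1/L2 = G/BCDH/- → run G
t=23: L0/L1/L2 = -/BCDH/- → run B
t=24: L0/L1/L2 = -/BCDH/- → run B
t=25: L0/L1/L2 = -/CDH/- → run C
t=26: L0/L1/L2 = -/CDH/- → run C
t=27: L0/L1/L2 = -/CDH/- → run C
t=28: L0/L1/L2 = -/DH/- → run D
t=29: L0/L1/L2 = -/H/- → run H
t=30: L0/L1/L2 = -/H/- → run H
t=31: L0/L1/L2 = -/H/- → run H
t=32: L0/L1/L2 = -/H/- → run H
t=33: (idle)

running at tick 3 = B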